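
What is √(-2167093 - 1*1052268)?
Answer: I*√3219361 ≈ 1794.3*I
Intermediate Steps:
√(-2167093 - 1*1052268) = √(-2167093 - 1052268) = √(-3219361) = I*√3219361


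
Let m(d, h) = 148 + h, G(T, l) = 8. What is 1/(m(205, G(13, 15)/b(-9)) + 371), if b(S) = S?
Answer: 9/4663 ≈ 0.0019301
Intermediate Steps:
1/(m(205, G(13, 15)/b(-9)) + 371) = 1/((148 + 8/(-9)) + 371) = 1/((148 + 8*(-⅑)) + 371) = 1/((148 - 8/9) + 371) = 1/(1324/9 + 371) = 1/(4663/9) = 9/4663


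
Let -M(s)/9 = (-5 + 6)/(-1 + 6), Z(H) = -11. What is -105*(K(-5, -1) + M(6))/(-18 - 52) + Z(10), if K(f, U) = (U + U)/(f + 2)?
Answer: -127/10 ≈ -12.700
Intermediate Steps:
K(f, U) = 2*U/(2 + f) (K(f, U) = (2*U)/(2 + f) = 2*U/(2 + f))
M(s) = -9/5 (M(s) = -9*(-5 + 6)/(-1 + 6) = -9/5)
-105*(K(-5, -1) + M(6))/(-18 - 52) + Z(10) = -105*(2*(-1)/(2 - 5) - 9/5)/(-18 - 52) - 11 = -105*(2*(-1)/(-3) - 9/5)/(-70) - 11 = -105*(2*(-1)*(-1/3) - 9/5)*(-1)/70 - 11 = -105*(2/3 - 9/5)*(-1)/70 - 11 = -(-119)*(-1)/70 - 11 = -105*17/1050 - 11 = -17/10 - 11 = -127/10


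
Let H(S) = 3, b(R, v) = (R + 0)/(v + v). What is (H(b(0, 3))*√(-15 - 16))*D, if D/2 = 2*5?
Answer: 60*I*√31 ≈ 334.07*I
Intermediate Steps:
b(R, v) = R/(2*v) (b(R, v) = R/((2*v)) = R*(1/(2*v)) = R/(2*v))
D = 20 (D = 2*(2*5) = 2*10 = 20)
(H(b(0, 3))*√(-15 - 16))*D = (3*√(-15 - 16))*20 = (3*√(-31))*20 = (3*(I*√31))*20 = (3*I*√31)*20 = 60*I*√31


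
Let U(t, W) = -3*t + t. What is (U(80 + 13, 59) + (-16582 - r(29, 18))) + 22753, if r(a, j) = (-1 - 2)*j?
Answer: 6039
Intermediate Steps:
U(t, W) = -2*t
r(a, j) = -3*j
(U(80 + 13, 59) + (-16582 - r(29, 18))) + 22753 = (-2*(80 + 13) + (-16582 - (-3)*18)) + 22753 = (-2*93 + (-16582 - 1*(-54))) + 22753 = (-186 + (-16582 + 54)) + 22753 = (-186 - 16528) + 22753 = -16714 + 22753 = 6039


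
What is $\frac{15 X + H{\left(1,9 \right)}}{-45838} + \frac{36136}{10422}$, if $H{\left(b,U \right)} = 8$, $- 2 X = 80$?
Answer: $\frac{415642948}{119430909} \approx 3.4802$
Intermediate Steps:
$X = -40$ ($X = \left(- \frac{1}{2}\right) 80 = -40$)
$\frac{15 X + H{\left(1,9 \right)}}{-45838} + \frac{36136}{10422} = \frac{15 \left(-40\right) + 8}{-45838} + \frac{36136}{10422} = \left(-600 + 8\right) \left(- \frac{1}{45838}\right) + 36136 \cdot \frac{1}{10422} = \left(-592\right) \left(- \frac{1}{45838}\right) + \frac{18068}{5211} = \frac{296}{22919} + \frac{18068}{5211} = \frac{415642948}{119430909}$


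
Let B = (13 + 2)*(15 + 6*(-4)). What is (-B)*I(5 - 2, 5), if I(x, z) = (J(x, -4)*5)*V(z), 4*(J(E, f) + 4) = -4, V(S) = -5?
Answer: 16875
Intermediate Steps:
J(E, f) = -5 (J(E, f) = -4 + (1/4)*(-4) = -4 - 1 = -5)
I(x, z) = 125 (I(x, z) = -5*5*(-5) = -25*(-5) = 125)
B = -135 (B = 15*(15 - 24) = 15*(-9) = -135)
(-B)*I(5 - 2, 5) = -1*(-135)*125 = 135*125 = 16875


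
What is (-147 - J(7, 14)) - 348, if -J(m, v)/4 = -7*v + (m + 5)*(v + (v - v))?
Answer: -215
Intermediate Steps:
J(m, v) = 28*v - 4*v*(5 + m) (J(m, v) = -4*(-7*v + (m + 5)*(v + (v - v))) = -4*(-7*v + (5 + m)*(v + 0)) = -4*(-7*v + (5 + m)*v) = -4*(-7*v + v*(5 + m)) = 28*v - 4*v*(5 + m))
(-147 - J(7, 14)) - 348 = (-147 - 4*14*(2 - 1*7)) - 348 = (-147 - 4*14*(2 - 7)) - 348 = (-147 - 4*14*(-5)) - 348 = (-147 - 1*(-280)) - 348 = (-147 + 280) - 348 = 133 - 348 = -215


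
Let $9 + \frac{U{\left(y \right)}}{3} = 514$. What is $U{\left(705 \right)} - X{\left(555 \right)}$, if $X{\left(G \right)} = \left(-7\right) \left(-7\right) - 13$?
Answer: $1479$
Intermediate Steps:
$U{\left(y \right)} = 1515$ ($U{\left(y \right)} = -27 + 3 \cdot 514 = -27 + 1542 = 1515$)
$X{\left(G \right)} = 36$ ($X{\left(G \right)} = 49 - 13 = 36$)
$U{\left(705 \right)} - X{\left(555 \right)} = 1515 - 36 = 1479$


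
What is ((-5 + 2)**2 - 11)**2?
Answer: 4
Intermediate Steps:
((-5 + 2)**2 - 11)**2 = ((-3)**2 - 11)**2 = (9 - 11)**2 = (-2)**2 = 4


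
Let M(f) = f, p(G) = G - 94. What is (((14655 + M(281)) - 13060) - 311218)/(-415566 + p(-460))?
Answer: 154671/208060 ≈ 0.74340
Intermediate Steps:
p(G) = -94 + G
(((14655 + M(281)) - 13060) - 311218)/(-415566 + p(-460)) = (((14655 + 281) - 13060) - 311218)/(-415566 + (-94 - 460)) = ((14936 - 13060) - 311218)/(-415566 - 554) = (1876 - 311218)/(-416120) = -309342*(-1/416120) = 154671/208060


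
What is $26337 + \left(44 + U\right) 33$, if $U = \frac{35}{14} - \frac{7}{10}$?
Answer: $\frac{139242}{5} \approx 27848.0$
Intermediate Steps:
$U = \frac{9}{5}$ ($U = 35 \cdot \frac{1}{14} - \frac{7}{10} = \frac{5}{2} - \frac{7}{10} = \frac{9}{5} \approx 1.8$)
$26337 + \left(44 + U\right) 33 = 26337 + \left(44 + \frac{9}{5}\right) 33 = 26337 + \frac{229}{5} \cdot 33 = 26337 + \frac{7557}{5} = \frac{139242}{5}$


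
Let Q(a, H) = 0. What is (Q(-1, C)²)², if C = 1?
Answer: 0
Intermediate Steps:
(Q(-1, C)²)² = (0²)² = 0² = 0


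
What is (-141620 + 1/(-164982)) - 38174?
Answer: -29662773709/164982 ≈ -1.7979e+5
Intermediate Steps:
(-141620 + 1/(-164982)) - 38174 = (-141620 - 1/164982) - 38174 = -23364750841/164982 - 38174 = -29662773709/164982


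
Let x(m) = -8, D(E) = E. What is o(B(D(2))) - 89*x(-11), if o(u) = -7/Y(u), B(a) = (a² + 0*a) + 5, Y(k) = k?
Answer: 6401/9 ≈ 711.22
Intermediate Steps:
B(a) = 5 + a² (B(a) = (a² + 0) + 5 = a² + 5 = 5 + a²)
o(u) = -7/u
o(B(D(2))) - 89*x(-11) = -7/(5 + 2²) - 89*(-8) = -7/(5 + 4) + 712 = -7/9 + 712 = 6401/9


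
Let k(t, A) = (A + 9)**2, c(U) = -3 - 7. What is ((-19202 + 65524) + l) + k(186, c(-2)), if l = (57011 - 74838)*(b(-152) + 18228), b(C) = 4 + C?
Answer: -322265837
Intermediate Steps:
l = -322312160 (l = (57011 - 74838)*((4 - 152) + 18228) = -17827*(-148 + 18228) = -17827*18080 = -322312160)
c(U) = -10
k(t, A) = (9 + A)**2
((-19202 + 65524) + l) + k(186, c(-2)) = ((-19202 + 65524) - 322312160) + (9 - 10)**2 = (46322 - 322312160) + (-1)**2 = -322265838 + 1 = -322265837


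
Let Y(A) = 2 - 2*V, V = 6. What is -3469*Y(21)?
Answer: 34690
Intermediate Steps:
Y(A) = -10 (Y(A) = 2 - 2*6 = 2 - 12 = -10)
-3469*Y(21) = -3469*(-10) = 34690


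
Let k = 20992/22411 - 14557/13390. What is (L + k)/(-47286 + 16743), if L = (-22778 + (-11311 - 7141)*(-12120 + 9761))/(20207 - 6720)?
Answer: -4351553859876737/41204780745433630 ≈ -0.10561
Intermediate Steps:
k = -45154047/300083290 (k = 20992*(1/22411) - 14557*1/13390 = 20992/22411 - 14557/13390 = -45154047/300083290 ≈ -0.15047)
L = 43505490/13487 (L = (-22778 - 18452*(-2359))/13487 = (-22778 + 43528268)*(1/13487) = 43505490*(1/13487) = 43505490/13487 ≈ 3225.7)
(L + k)/(-47286 + 16743) = (43505490/13487 - 45154047/300083290)/(-47286 + 16743) = (13054661579630211/4047223332230)/(-30543) = (13054661579630211/4047223332230)*(-1/30543) = -4351553859876737/41204780745433630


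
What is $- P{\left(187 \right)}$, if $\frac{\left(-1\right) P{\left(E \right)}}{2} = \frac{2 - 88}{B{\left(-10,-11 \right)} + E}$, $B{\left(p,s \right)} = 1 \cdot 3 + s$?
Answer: $- \frac{172}{179} \approx -0.96089$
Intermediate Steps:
$B{\left(p,s \right)} = 3 + s$
$P{\left(E \right)} = \frac{172}{-8 + E}$ ($P{\left(E \right)} = - 2 \frac{2 - 88}{\left(3 - 11\right) + E} = - 2 \left(- \frac{86}{-8 + E}\right) = \frac{172}{-8 + E}$)
$- P{\left(187 \right)} = - \frac{172}{-8 + 187} = - \frac{172}{179}$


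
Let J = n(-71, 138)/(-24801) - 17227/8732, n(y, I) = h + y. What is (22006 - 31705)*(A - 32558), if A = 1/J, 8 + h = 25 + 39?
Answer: 44958920180861214/142371949 ≈ 3.1578e+8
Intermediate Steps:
h = 56 (h = -8 + (25 + 39) = -8 + 64 = 56)
n(y, I) = 56 + y
J = -142371949/72187444 (J = (56 - 71)/(-24801) - 17227/8732 = -15*(-1/24801) - 17227*1/8732 = 5/8267 - 17227/8732 = -142371949/72187444 ≈ -1.9723)
A = -72187444/142371949 (A = 1/(-142371949/72187444) = -72187444/142371949 ≈ -0.50703)
(22006 - 31705)*(A - 32558) = (22006 - 31705)*(-72187444/142371949 - 32558) = -9699*(-4635418102986/142371949) = 44958920180861214/142371949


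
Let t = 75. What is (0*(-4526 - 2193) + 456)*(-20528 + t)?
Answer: -9326568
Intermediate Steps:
(0*(-4526 - 2193) + 456)*(-20528 + t) = (0*(-4526 - 2193) + 456)*(-20528 + 75) = (0*(-6719) + 456)*(-20453) = (0 + 456)*(-20453) = 456*(-20453) = -9326568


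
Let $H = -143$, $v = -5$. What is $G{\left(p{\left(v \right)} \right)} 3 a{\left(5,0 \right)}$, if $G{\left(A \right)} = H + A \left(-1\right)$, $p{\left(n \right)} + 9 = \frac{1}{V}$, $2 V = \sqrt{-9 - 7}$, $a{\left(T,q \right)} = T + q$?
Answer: $-2010 + \frac{15 i}{2} \approx -2010.0 + 7.5 i$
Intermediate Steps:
$V = 2 i$ ($V = \frac{\sqrt{-9 - 7}}{2} = \frac{\sqrt{-16}}{2} = \frac{4 i}{2} = 2 i \approx 2.0 i$)
$p{\left(n \right)} = -9 - \frac{i}{2}$ ($p{\left(n \right)} = -9 + \frac{1}{2 i} = -9 - \frac{i}{2}$)
$G{\left(A \right)} = -143 - A$ ($G{\left(A \right)} = -143 + A \left(-1\right) = -143 - A$)
$G{\left(p{\left(v \right)} \right)} 3 a{\left(5,0 \right)} = \left(-143 - \left(-9 - \frac{i}{2}\right)\right) 3 \left(5 + 0\right) = \left(-143 + \left(9 + \frac{i}{2}\right)\right) 3 \cdot 5 = \left(-134 + \frac{i}{2}\right) 15 = -2010 + \frac{15 i}{2}$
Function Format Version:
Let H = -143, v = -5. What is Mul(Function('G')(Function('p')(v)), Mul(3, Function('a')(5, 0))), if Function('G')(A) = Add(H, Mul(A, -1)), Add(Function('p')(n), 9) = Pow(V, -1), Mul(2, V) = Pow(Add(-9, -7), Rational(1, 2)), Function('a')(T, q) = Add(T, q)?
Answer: Add(-2010, Mul(Rational(15, 2), I)) ≈ Add(-2010.0, Mul(7.5000, I))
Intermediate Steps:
V = Mul(2, I) (V = Mul(Rational(1, 2), Pow(Add(-9, -7), Rational(1, 2))) = Mul(Rational(1, 2), Pow(-16, Rational(1, 2))) = Mul(Rational(1, 2), Mul(4, I)) = Mul(2, I) ≈ Mul(2.0000, I))
Function('p')(n) = Add(-9, Mul(Rational(-1, 2), I)) (Function('p')(n) = Add(-9, Pow(Mul(2, I), -1)) = Add(-9, Mul(Rational(-1, 2), I)))
Function('G')(A) = Add(-143, Mul(-1, A)) (Function('G')(A) = Add(-143, Mul(A, -1)) = Add(-143, Mul(-1, A)))
Mul(Function('G')(Function('p')(v)), Mul(3, Function('a')(5, 0))) = Mul(Add(-143, Mul(-1, Add(-9, Mul(Rational(-1, 2), I)))), Mul(3, Add(5, 0))) = Mul(Add(-143, Add(9, Mul(Rational(1, 2), I))), Mul(3, 5)) = Mul(Add(-134, Mul(Rational(1, 2), I)), 15) = Add(-2010, Mul(Rational(15, 2), I))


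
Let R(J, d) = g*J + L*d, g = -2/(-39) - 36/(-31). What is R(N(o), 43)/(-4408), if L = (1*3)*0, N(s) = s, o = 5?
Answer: -3665/2664636 ≈ -0.0013754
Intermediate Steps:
g = 1466/1209 (g = -2*(-1/39) - 36*(-1/31) = 2/39 + 36/31 = 1466/1209 ≈ 1.2126)
L = 0 (L = 3*0 = 0)
R(J, d) = 1466*J/1209 (R(J, d) = 1466*J/1209 + 0*d = 1466*J/1209 + 0 = 1466*J/1209)
R(N(o), 43)/(-4408) = ((1466/1209)*5)/(-4408) = (7330/1209)*(-1/4408) = -3665/2664636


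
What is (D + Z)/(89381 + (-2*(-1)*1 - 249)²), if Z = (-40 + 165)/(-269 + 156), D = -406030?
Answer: -9176303/3398814 ≈ -2.6999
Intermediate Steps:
Z = -125/113 (Z = 125/(-113) = -1/113*125 = -125/113 ≈ -1.1062)
(D + Z)/(89381 + (-2*(-1)*1 - 249)²) = (-406030 - 125/113)/(89381 + (-2*(-1)*1 - 249)²) = -45881515/(113*(89381 + (2*1 - 249)²)) = -45881515/(113*(89381 + (2 - 249)²)) = -45881515/(113*(89381 + (-247)²)) = -45881515/(113*(89381 + 61009)) = -45881515/113/150390 = -45881515/113*1/150390 = -9176303/3398814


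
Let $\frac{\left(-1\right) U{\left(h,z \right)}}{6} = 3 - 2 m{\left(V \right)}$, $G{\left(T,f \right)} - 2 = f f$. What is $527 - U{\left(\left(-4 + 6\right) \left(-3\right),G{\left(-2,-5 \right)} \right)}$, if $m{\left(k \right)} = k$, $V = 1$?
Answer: $533$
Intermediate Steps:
$G{\left(T,f \right)} = 2 + f^{2}$ ($G{\left(T,f \right)} = 2 + f f = 2 + f^{2}$)
$U{\left(h,z \right)} = -6$ ($U{\left(h,z \right)} = - 6 \left(3 - 2\right) = \left(-6\right) 1 = -6$)
$527 - U{\left(\left(-4 + 6\right) \left(-3\right),G{\left(-2,-5 \right)} \right)} = 527 - -6 = 527 + 6 = 533$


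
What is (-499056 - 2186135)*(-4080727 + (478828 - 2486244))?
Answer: 16347826790313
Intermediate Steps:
(-499056 - 2186135)*(-4080727 + (478828 - 2486244)) = -2685191*(-4080727 - 2007416) = -2685191*(-6088143) = 16347826790313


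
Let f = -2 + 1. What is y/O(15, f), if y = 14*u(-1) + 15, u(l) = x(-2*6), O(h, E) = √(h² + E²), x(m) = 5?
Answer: 85*√226/226 ≈ 5.6541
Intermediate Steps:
f = -1
O(h, E) = √(E² + h²)
u(l) = 5
y = 85 (y = 14*5 + 15 = 70 + 15 = 85)
y/O(15, f) = 85/(√((-1)² + 15²)) = 85/(√(1 + 225)) = 85/(√226) = 85*(√226/226) = 85*√226/226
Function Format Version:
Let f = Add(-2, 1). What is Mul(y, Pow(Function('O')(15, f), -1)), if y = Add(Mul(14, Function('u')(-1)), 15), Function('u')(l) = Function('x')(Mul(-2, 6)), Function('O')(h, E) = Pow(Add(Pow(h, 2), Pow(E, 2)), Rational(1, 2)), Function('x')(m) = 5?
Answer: Mul(Rational(85, 226), Pow(226, Rational(1, 2))) ≈ 5.6541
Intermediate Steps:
f = -1
Function('O')(h, E) = Pow(Add(Pow(E, 2), Pow(h, 2)), Rational(1, 2))
Function('u')(l) = 5
y = 85 (y = Add(Mul(14, 5), 15) = Add(70, 15) = 85)
Mul(y, Pow(Function('O')(15, f), -1)) = Mul(85, Pow(Pow(Add(Pow(-1, 2), Pow(15, 2)), Rational(1, 2)), -1)) = Mul(85, Pow(Pow(Add(1, 225), Rational(1, 2)), -1)) = Mul(85, Pow(Pow(226, Rational(1, 2)), -1)) = Mul(85, Mul(Rational(1, 226), Pow(226, Rational(1, 2)))) = Mul(Rational(85, 226), Pow(226, Rational(1, 2)))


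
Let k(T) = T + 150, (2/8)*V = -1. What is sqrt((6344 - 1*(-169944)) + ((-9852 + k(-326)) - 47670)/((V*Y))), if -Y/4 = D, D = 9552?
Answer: sqrt(16084606781046)/9552 ≈ 419.87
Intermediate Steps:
Y = -38208 (Y = -4*9552 = -38208)
V = -4 (V = 4*(-1) = -4)
k(T) = 150 + T
sqrt((6344 - 1*(-169944)) + ((-9852 + k(-326)) - 47670)/((V*Y))) = sqrt((6344 - 1*(-169944)) + ((-9852 + (150 - 326)) - 47670)/((-4*(-38208)))) = sqrt((6344 + 169944) + ((-9852 - 176) - 47670)/152832) = sqrt(176288 + (-10028 - 47670)*(1/152832)) = sqrt(176288 - 57698*1/152832) = sqrt(176288 - 28849/76416) = sqrt(13471194959/76416) = sqrt(16084606781046)/9552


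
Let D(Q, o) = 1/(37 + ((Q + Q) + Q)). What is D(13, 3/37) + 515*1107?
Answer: 43327981/76 ≈ 5.7011e+5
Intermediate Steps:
D(Q, o) = 1/(37 + 3*Q) (D(Q, o) = 1/(37 + (2*Q + Q)) = 1/(37 + 3*Q))
D(13, 3/37) + 515*1107 = 1/(37 + 3*13) + 515*1107 = 1/(37 + 39) + 570105 = 1/76 + 570105 = 43327981/76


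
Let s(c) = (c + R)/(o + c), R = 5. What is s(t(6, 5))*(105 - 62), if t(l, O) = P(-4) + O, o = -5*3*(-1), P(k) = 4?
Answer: 301/12 ≈ 25.083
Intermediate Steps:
o = 15 (o = -15*(-1) = 15)
t(l, O) = 4 + O
s(c) = (5 + c)/(15 + c) (s(c) = (c + 5)/(15 + c) = (5 + c)/(15 + c))
s(t(6, 5))*(105 - 62) = ((5 + (4 + 5))/(15 + (4 + 5)))*(105 - 62) = ((5 + 9)/(15 + 9))*43 = (14/24)*43 = ((1/24)*14)*43 = (7/12)*43 = 301/12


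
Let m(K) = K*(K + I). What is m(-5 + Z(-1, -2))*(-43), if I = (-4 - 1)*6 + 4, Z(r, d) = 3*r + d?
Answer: -15480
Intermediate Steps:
Z(r, d) = d + 3*r
I = -26 (I = -5*6 + 4 = -30 + 4 = -26)
m(K) = K*(-26 + K) (m(K) = K*(K - 26) = K*(-26 + K))
m(-5 + Z(-1, -2))*(-43) = ((-5 + (-2 + 3*(-1)))*(-26 + (-5 + (-2 + 3*(-1)))))*(-43) = ((-5 + (-2 - 3))*(-26 + (-5 + (-2 - 3))))*(-43) = ((-5 - 5)*(-26 + (-5 - 5)))*(-43) = -10*(-26 - 10)*(-43) = -10*(-36)*(-43) = 360*(-43) = -15480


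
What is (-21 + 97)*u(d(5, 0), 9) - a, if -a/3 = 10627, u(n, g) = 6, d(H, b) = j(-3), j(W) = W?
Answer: 32337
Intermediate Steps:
d(H, b) = -3
a = -31881 (a = -3*10627 = -31881)
(-21 + 97)*u(d(5, 0), 9) - a = (-21 + 97)*6 - 1*(-31881) = 76*6 + 31881 = 456 + 31881 = 32337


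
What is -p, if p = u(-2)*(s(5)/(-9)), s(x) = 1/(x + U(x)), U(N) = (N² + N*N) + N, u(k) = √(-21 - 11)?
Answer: I*√2/135 ≈ 0.010476*I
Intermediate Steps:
u(k) = 4*I*√2 (u(k) = √(-32) = 4*I*√2)
U(N) = N + 2*N² (U(N) = (N² + N²) + N = 2*N² + N = N + 2*N²)
s(x) = 1/(x + x*(1 + 2*x))
p = -I*√2/135 (p = (4*I*√2)*(((½)/(5*(1 + 5)))/(-9)) = (4*I*√2)*(((½)*(⅕)/6)*(-⅑)) = (4*I*√2)*(((½)*(⅕)*(⅙))*(-⅑)) = (4*I*√2)*((1/60)*(-⅑)) = (4*I*√2)*(-1/540) = -I*√2/135 ≈ -0.010476*I)
-p = -(-1)*I*√2/135 = I*√2/135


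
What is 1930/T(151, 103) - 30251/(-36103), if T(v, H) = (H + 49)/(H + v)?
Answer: 4425752703/1371914 ≈ 3226.0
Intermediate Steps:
T(v, H) = (49 + H)/(H + v)
1930/T(151, 103) - 30251/(-36103) = 1930/(((49 + 103)/(103 + 151))) - 30251/(-36103) = 1930/((152/254)) - 30251*(-1/36103) = 1930/(((1/254)*152)) + 30251/36103 = 1930/(76/127) + 30251/36103 = 1930*(127/76) + 30251/36103 = 122555/38 + 30251/36103 = 4425752703/1371914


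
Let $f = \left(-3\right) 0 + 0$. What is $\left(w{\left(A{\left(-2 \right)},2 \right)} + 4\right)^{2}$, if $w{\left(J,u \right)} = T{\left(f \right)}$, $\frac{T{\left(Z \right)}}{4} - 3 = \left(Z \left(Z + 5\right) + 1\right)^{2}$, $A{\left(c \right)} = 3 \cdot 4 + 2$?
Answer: $400$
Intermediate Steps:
$f = 0$ ($f = 0 + 0 = 0$)
$A{\left(c \right)} = 14$ ($A{\left(c \right)} = 12 + 2 = 14$)
$T{\left(Z \right)} = 12 + 4 \left(1 + Z \left(5 + Z\right)\right)^{2}$ ($T{\left(Z \right)} = 12 + 4 \left(Z \left(Z + 5\right) + 1\right)^{2} = 12 + 4 \left(Z \left(5 + Z\right) + 1\right)^{2} = 12 + 4 \left(1 + Z \left(5 + Z\right)\right)^{2}$)
$w{\left(J,u \right)} = 16$ ($w{\left(J,u \right)} = 12 + 4 \left(1 + 0^{2} + 5 \cdot 0\right)^{2} = 12 + 4 \left(1 + 0 + 0\right)^{2} = 12 + 4 \cdot 1^{2} = 12 + 4 \cdot 1 = 12 + 4 = 16$)
$\left(w{\left(A{\left(-2 \right)},2 \right)} + 4\right)^{2} = \left(16 + 4\right)^{2} = 20^{2} = 400$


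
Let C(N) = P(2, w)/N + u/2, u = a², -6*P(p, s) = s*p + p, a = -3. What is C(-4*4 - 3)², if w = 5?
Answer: 30625/1444 ≈ 21.208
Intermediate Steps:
P(p, s) = -p/6 - p*s/6 (P(p, s) = -(s*p + p)/6 = -(p*s + p)/6 = -(p + p*s)/6 = -p/6 - p*s/6)
u = 9 (u = (-3)² = 9)
C(N) = 9/2 - 2/N (C(N) = (-⅙*2*(1 + 5))/N + 9/2 = (-⅙*2*6)/N + 9*(½) = -2/N + 9/2 = 9/2 - 2/N)
C(-4*4 - 3)² = (9/2 - 2/(-4*4 - 3))² = (9/2 - 2/(-16 - 3))² = (9/2 - 2/(-19))² = (9/2 - 2*(-1/19))² = (9/2 + 2/19)² = (175/38)² = 30625/1444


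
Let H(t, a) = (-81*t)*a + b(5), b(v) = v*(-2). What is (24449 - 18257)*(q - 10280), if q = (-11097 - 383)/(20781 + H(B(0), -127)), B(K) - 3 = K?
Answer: -29345018040/461 ≈ -6.3655e+7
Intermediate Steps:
B(K) = 3 + K
b(v) = -2*v
H(t, a) = -10 - 81*a*t (H(t, a) = (-81*t)*a - 2*5 = -81*a*t - 10 = -10 - 81*a*t)
q = -205/922 (q = (-11097 - 383)/(20781 + (-10 - 81*(-127)*(3 + 0))) = -11480/(20781 + (-10 - 81*(-127)*3)) = -11480/(20781 + (-10 + 30861)) = -11480/(20781 + 30851) = -11480/51632 = -11480*1/51632 = -205/922 ≈ -0.22234)
(24449 - 18257)*(q - 10280) = (24449 - 18257)*(-205/922 - 10280) = 6192*(-9478365/922) = -29345018040/461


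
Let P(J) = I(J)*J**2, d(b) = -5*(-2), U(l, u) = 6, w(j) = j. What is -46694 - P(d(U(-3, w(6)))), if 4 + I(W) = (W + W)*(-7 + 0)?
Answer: -32294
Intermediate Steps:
I(W) = -4 - 14*W (I(W) = -4 + (W + W)*(-7 + 0) = -4 + (2*W)*(-7) = -4 - 14*W)
d(b) = 10
P(J) = J**2*(-4 - 14*J) (P(J) = (-4 - 14*J)*J**2 = J**2*(-4 - 14*J))
-46694 - P(d(U(-3, w(6)))) = -46694 - 10**2*(-4 - 14*10) = -46694 - 100*(-4 - 140) = -46694 - 100*(-144) = -46694 - 1*(-14400) = -46694 + 14400 = -32294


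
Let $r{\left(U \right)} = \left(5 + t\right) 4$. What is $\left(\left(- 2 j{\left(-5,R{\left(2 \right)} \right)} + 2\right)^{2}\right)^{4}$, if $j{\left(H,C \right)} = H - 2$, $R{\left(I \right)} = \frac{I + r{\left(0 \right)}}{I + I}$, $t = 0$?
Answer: $4294967296$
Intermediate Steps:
$r{\left(U \right)} = 20$ ($r{\left(U \right)} = \left(5 + 0\right) 4 = 5 \cdot 4 = 20$)
$R{\left(I \right)} = \frac{20 + I}{2 I}$ ($R{\left(I \right)} = \frac{I + 20}{I + I} = \frac{20 + I}{2 I}$)
$j{\left(H,C \right)} = -2 + H$
$\left(\left(- 2 j{\left(-5,R{\left(2 \right)} \right)} + 2\right)^{2}\right)^{4} = \left(\left(- 2 \left(-2 - 5\right) + 2\right)^{2}\right)^{4} = \left(\left(\left(-2\right) \left(-7\right) + 2\right)^{2}\right)^{4} = \left(\left(14 + 2\right)^{2}\right)^{4} = \left(16^{2}\right)^{4} = 256^{4} = 4294967296$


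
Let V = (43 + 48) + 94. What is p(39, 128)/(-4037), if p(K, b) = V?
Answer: -185/4037 ≈ -0.045826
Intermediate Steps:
V = 185 (V = 91 + 94 = 185)
p(K, b) = 185
p(39, 128)/(-4037) = 185/(-4037) = 185*(-1/4037) = -185/4037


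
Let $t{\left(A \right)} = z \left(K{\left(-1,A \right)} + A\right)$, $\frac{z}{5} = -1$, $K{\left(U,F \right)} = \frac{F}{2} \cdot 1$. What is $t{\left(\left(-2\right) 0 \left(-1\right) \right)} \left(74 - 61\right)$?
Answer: $0$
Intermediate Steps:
$K{\left(U,F \right)} = \frac{F}{2}$ ($K{\left(U,F \right)} = \frac{F}{2} \cdot 1 = \frac{F}{2}$)
$z = -5$ ($z = 5 \left(-1\right) = -5$)
$t{\left(A \right)} = - \frac{15 A}{2}$ ($t{\left(A \right)} = - 5 \left(\frac{A}{2} + A\right) = - 5 \frac{3 A}{2} = - \frac{15 A}{2}$)
$t{\left(\left(-2\right) 0 \left(-1\right) \right)} \left(74 - 61\right) = - \frac{15 \left(-2\right) 0 \left(-1\right)}{2} \left(74 - 61\right) = - \frac{15 \cdot 0 \left(-1\right)}{2} \cdot 13 = \left(- \frac{15}{2}\right) 0 \cdot 13 = 0 \cdot 13 = 0$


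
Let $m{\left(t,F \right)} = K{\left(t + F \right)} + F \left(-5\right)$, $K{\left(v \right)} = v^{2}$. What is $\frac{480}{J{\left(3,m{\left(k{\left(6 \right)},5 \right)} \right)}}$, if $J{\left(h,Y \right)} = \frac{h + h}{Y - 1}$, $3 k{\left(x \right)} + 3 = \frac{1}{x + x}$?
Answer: $- \frac{63355}{81} \approx -782.16$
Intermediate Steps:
$k{\left(x \right)} = -1 + \frac{1}{6 x}$ ($k{\left(x \right)} = -1 + \frac{1}{3 \left(x + x\right)} = -1 + \frac{1}{3 \cdot 2 x} = -1 + \frac{\frac{1}{2} \frac{1}{x}}{3} = -1 + \frac{1}{6 x}$)
$m{\left(t,F \right)} = \left(F + t\right)^{2} - 5 F$ ($m{\left(t,F \right)} = \left(t + F\right)^{2} + F \left(-5\right) = \left(F + t\right)^{2} - 5 F$)
$J{\left(h,Y \right)} = \frac{2 h}{-1 + Y}$
$\frac{480}{J{\left(3,m{\left(k{\left(6 \right)},5 \right)} \right)}} = \frac{480}{2 \cdot 3 \frac{1}{-1 + \left(\left(5 + \frac{\frac{1}{6} - 6}{6}\right)^{2} - 25\right)}} = \frac{480}{2 \cdot 3 \frac{1}{-1 - \left(25 - \left(5 + \frac{\frac{1}{6} - 6}{6}\right)^{2}\right)}} = \frac{480}{2 \cdot 3 \frac{1}{-1 - \left(25 - \left(5 + \frac{1}{6} \left(- \frac{35}{6}\right)\right)^{2}\right)}} = \frac{480}{2 \cdot 3 \frac{1}{-1 - \left(25 - \left(5 - \frac{35}{36}\right)^{2}\right)}} = \frac{480}{2 \cdot 3 \frac{1}{-1 - \left(25 - \left(\frac{145}{36}\right)^{2}\right)}} = \frac{480}{2 \cdot 3 \frac{1}{-1 + \left(\frac{21025}{1296} - 25\right)}} = \frac{480}{2 \cdot 3 \frac{1}{-1 - \frac{11375}{1296}}} = \frac{480}{2 \cdot 3 \frac{1}{- \frac{12671}{1296}}} = \frac{480}{2 \cdot 3 \left(- \frac{1296}{12671}\right)} = \frac{480}{- \frac{7776}{12671}} = 480 \left(- \frac{12671}{7776}\right) = - \frac{63355}{81}$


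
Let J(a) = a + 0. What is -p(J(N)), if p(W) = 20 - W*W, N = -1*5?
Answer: 5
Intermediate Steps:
N = -5
J(a) = a
p(W) = 20 - W²
-p(J(N)) = -(20 - 1*(-5)²) = -(20 - 1*25) = -(20 - 25) = -1*(-5) = 5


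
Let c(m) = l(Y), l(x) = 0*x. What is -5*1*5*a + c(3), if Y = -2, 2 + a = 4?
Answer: -50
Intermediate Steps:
a = 2 (a = -2 + 4 = 2)
l(x) = 0
c(m) = 0
-5*1*5*a + c(3) = -5*1*5*2 + 0 = -25*2 + 0 = -5*10 + 0 = -50 + 0 = -50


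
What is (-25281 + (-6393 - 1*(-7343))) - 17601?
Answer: -41932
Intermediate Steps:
(-25281 + (-6393 - 1*(-7343))) - 17601 = (-25281 + (-6393 + 7343)) - 17601 = (-25281 + 950) - 17601 = -24331 - 17601 = -41932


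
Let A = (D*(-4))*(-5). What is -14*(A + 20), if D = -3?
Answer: 560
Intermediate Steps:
A = -60 (A = -3*(-4)*(-5) = 12*(-5) = -60)
-14*(A + 20) = -14*(-60 + 20) = -14*(-40) = 560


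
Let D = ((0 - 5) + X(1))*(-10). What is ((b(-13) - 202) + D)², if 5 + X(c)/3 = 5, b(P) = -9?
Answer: 25921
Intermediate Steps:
X(c) = 0 (X(c) = -15 + 3*5 = -15 + 15 = 0)
D = 50 (D = ((0 - 5) + 0)*(-10) = (-5 + 0)*(-10) = -5*(-10) = 50)
((b(-13) - 202) + D)² = ((-9 - 202) + 50)² = (-211 + 50)² = (-161)² = 25921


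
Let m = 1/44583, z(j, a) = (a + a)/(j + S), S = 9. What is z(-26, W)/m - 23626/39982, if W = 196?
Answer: -349373631997/339847 ≈ -1.0280e+6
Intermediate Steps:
z(j, a) = 2*a/(9 + j) (z(j, a) = (a + a)/(j + 9) = (2*a)/(9 + j) = 2*a/(9 + j))
m = 1/44583 ≈ 2.2430e-5
z(-26, W)/m - 23626/39982 = (2*196/(9 - 26))/(1/44583) - 23626/39982 = (2*196/(-17))*44583 - 23626*1/39982 = (2*196*(-1/17))*44583 - 11813/19991 = -392/17*44583 - 11813/19991 = -17476536/17 - 11813/19991 = -349373631997/339847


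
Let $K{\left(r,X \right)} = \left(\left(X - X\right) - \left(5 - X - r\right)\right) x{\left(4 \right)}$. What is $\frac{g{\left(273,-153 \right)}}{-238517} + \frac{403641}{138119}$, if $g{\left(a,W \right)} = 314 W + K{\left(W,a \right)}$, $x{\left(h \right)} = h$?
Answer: $\frac{102847218655}{32943729523} \approx 3.1219$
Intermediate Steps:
$K{\left(r,X \right)} = -20 + 4 X + 4 r$ ($K{\left(r,X \right)} = \left(\left(X - X\right) - \left(5 - X - r\right)\right) 4 = \left(0 - \left(5 - X - r\right)\right) 4 = \left(0 + \left(-5 + X + r\right)\right) 4 = \left(-5 + X + r\right) 4 = -20 + 4 X + 4 r$)
$g{\left(a,W \right)} = -20 + 4 a + 318 W$ ($g{\left(a,W \right)} = 314 W + \left(-20 + 4 a + 4 W\right) = 314 W + \left(-20 + 4 W + 4 a\right) = -20 + 4 a + 318 W$)
$\frac{g{\left(273,-153 \right)}}{-238517} + \frac{403641}{138119} = \frac{-20 + 4 \cdot 273 + 318 \left(-153\right)}{-238517} + \frac{403641}{138119} = \left(-20 + 1092 - 48654\right) \left(- \frac{1}{238517}\right) + 403641 \cdot \frac{1}{138119} = \left(-47582\right) \left(- \frac{1}{238517}\right) + \frac{403641}{138119} = \frac{47582}{238517} + \frac{403641}{138119} = \frac{102847218655}{32943729523}$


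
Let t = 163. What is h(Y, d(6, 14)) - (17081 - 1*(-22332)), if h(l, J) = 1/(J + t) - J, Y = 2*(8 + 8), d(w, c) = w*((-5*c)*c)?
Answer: -191708162/5717 ≈ -33533.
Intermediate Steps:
d(w, c) = -5*w*c² (d(w, c) = w*(-5*c²) = -5*w*c²)
Y = 32 (Y = 2*16 = 32)
h(l, J) = 1/(163 + J) - J (h(l, J) = 1/(J + 163) - J = 1/(163 + J) - J)
h(Y, d(6, 14)) - (17081 - 1*(-22332)) = (1 - (-5*6*14²)² - (-815)*6*14²)/(163 - 5*6*14²) - (17081 - 1*(-22332)) = (1 - (-5*6*196)² - (-815)*6*196)/(163 - 5*6*196) - (17081 + 22332) = (1 - 1*(-5880)² - 163*(-5880))/(163 - 5880) - 1*39413 = (1 - 1*34574400 + 958440)/(-5717) - 39413 = -(1 - 34574400 + 958440)/5717 - 39413 = -1/5717*(-33615959) - 39413 = 33615959/5717 - 39413 = -191708162/5717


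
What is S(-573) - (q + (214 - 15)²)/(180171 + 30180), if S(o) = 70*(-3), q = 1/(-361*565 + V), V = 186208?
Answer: -785095763426/3735202707 ≈ -210.19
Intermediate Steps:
q = -1/17757 (q = 1/(-361*565 + 186208) = 1/(-203965 + 186208) = 1/(-17757) = -1/17757 ≈ -5.6316e-5)
S(o) = -210
S(-573) - (q + (214 - 15)²)/(180171 + 30180) = -210 - (-1/17757 + (214 - 15)²)/(180171 + 30180) = -210 - (-1/17757 + 199²)/210351 = -210 - (-1/17757 + 39601)/210351 = -210 - 703194956/(17757*210351) = -210 - 1*703194956/3735202707 = -210 - 703194956/3735202707 = -785095763426/3735202707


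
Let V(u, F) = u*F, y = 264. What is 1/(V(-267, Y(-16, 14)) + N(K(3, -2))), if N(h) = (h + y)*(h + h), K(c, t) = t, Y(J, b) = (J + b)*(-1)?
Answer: -1/1582 ≈ -0.00063211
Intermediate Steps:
Y(J, b) = -J - b
V(u, F) = F*u
N(h) = 2*h*(264 + h) (N(h) = (h + 264)*(h + h) = (264 + h)*(2*h) = 2*h*(264 + h))
1/(V(-267, Y(-16, 14)) + N(K(3, -2))) = 1/((-1*(-16) - 1*14)*(-267) + 2*(-2)*(264 - 2)) = 1/((16 - 14)*(-267) + 2*(-2)*262) = 1/(2*(-267) - 1048) = 1/(-534 - 1048) = 1/(-1582) = -1/1582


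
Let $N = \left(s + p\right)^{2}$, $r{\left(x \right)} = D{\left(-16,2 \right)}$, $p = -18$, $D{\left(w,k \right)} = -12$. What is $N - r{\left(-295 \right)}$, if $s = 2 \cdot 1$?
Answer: $268$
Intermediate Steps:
$r{\left(x \right)} = -12$
$s = 2$
$N = 256$ ($N = \left(2 - 18\right)^{2} = \left(-16\right)^{2} = 256$)
$N - r{\left(-295 \right)} = 256 - -12 = 256 + 12 = 268$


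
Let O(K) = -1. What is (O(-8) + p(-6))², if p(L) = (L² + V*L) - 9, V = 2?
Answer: 196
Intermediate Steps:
p(L) = -9 + L² + 2*L (p(L) = (L² + 2*L) - 9 = -9 + L² + 2*L)
(O(-8) + p(-6))² = (-1 + (-9 + (-6)² + 2*(-6)))² = (-1 + (-9 + 36 - 12))² = (-1 + 15)² = 14² = 196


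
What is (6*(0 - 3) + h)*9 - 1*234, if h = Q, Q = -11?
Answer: -495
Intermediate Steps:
h = -11
(6*(0 - 3) + h)*9 - 1*234 = (6*(0 - 3) - 11)*9 - 1*234 = (6*(-3) - 11)*9 - 234 = (-18 - 11)*9 - 234 = -29*9 - 234 = -261 - 234 = -495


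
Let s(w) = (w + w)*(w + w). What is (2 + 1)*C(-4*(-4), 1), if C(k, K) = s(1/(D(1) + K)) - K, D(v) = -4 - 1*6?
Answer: -77/27 ≈ -2.8519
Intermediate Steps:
D(v) = -10 (D(v) = -4 - 6 = -10)
s(w) = 4*w**2 (s(w) = (2*w)*(2*w) = 4*w**2)
C(k, K) = -K + 4/(-10 + K)**2 (C(k, K) = 4*(1/(-10 + K))**2 - K = 4/(-10 + K)**2 - K = -K + 4/(-10 + K)**2)
(2 + 1)*C(-4*(-4), 1) = (2 + 1)*(-1*1 + 4/(-10 + 1)**2) = 3*(-1 + 4/(-9)**2) = 3*(-1 + 4*(1/81)) = 3*(-1 + 4/81) = 3*(-77/81) = -77/27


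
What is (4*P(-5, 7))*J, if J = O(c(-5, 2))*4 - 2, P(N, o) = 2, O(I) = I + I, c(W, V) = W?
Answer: -336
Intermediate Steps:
O(I) = 2*I
J = -42 (J = (2*(-5))*4 - 2 = -10*4 - 2 = -40 - 2 = -42)
(4*P(-5, 7))*J = (4*2)*(-42) = 8*(-42) = -336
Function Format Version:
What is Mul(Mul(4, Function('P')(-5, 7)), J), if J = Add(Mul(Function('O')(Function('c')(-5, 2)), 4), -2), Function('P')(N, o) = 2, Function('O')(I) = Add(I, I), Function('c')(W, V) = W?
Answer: -336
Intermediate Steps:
Function('O')(I) = Mul(2, I)
J = -42 (J = Add(Mul(Mul(2, -5), 4), -2) = Add(Mul(-10, 4), -2) = Add(-40, -2) = -42)
Mul(Mul(4, Function('P')(-5, 7)), J) = Mul(Mul(4, 2), -42) = Mul(8, -42) = -336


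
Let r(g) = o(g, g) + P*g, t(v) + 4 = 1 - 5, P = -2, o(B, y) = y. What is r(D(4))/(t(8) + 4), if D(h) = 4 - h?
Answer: 0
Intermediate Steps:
t(v) = -8 (t(v) = -4 + (1 - 5) = -4 - 4 = -8)
r(g) = -g (r(g) = g - 2*g = -g)
r(D(4))/(t(8) + 4) = (-(4 - 1*4))/(-8 + 4) = -(4 - 4)/(-4) = -1*0*(-¼) = 0*(-¼) = 0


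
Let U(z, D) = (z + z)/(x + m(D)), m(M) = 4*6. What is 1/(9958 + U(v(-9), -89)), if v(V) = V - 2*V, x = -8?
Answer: 8/79673 ≈ 0.00010041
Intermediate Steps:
m(M) = 24
v(V) = -V (v(V) = V - 2*V = -V)
U(z, D) = z/8 (U(z, D) = (z + z)/(-8 + 24) = (2*z)/16 = (2*z)*(1/16) = z/8)
1/(9958 + U(v(-9), -89)) = 1/(9958 + (-1*(-9))/8) = 1/(9958 + (1/8)*9) = 1/(9958 + 9/8) = 1/(79673/8) = 8/79673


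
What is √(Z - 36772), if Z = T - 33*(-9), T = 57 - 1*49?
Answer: I*√36467 ≈ 190.96*I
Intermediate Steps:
T = 8 (T = 57 - 49 = 8)
Z = 305 (Z = 8 - 33*(-9) = 8 + 297 = 305)
√(Z - 36772) = √(305 - 36772) = √(-36467) = I*√36467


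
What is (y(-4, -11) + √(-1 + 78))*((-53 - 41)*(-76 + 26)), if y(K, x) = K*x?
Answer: 206800 + 4700*√77 ≈ 2.4804e+5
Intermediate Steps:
(y(-4, -11) + √(-1 + 78))*((-53 - 41)*(-76 + 26)) = (-4*(-11) + √(-1 + 78))*((-53 - 41)*(-76 + 26)) = (44 + √77)*(-94*(-50)) = (44 + √77)*4700 = 206800 + 4700*√77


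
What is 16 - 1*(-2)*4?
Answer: 24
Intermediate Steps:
16 - 1*(-2)*4 = 16 + 2*4 = 16 + 8 = 24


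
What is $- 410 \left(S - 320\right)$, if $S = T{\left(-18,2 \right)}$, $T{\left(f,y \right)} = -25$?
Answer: $141450$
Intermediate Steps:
$S = -25$
$- 410 \left(S - 320\right) = - 410 \left(-25 - 320\right) = \left(-410\right) \left(-345\right) = 141450$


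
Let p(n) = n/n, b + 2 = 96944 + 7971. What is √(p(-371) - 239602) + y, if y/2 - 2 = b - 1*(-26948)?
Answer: 263726 + I*√239601 ≈ 2.6373e+5 + 489.49*I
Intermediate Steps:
b = 104913 (b = -2 + (96944 + 7971) = -2 + 104915 = 104913)
p(n) = 1
y = 263726 (y = 4 + 2*(104913 - 1*(-26948)) = 4 + 2*(104913 + 26948) = 4 + 2*131861 = 4 + 263722 = 263726)
√(p(-371) - 239602) + y = √(1 - 239602) + 263726 = √(-239601) + 263726 = I*√239601 + 263726 = 263726 + I*√239601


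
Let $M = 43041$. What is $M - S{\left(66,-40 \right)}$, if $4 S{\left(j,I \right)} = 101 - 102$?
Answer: $\frac{172165}{4} \approx 43041.0$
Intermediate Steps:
$S{\left(j,I \right)} = - \frac{1}{4}$ ($S{\left(j,I \right)} = \frac{101 - 102}{4} = \frac{1}{4} \left(-1\right) = - \frac{1}{4}$)
$M - S{\left(66,-40 \right)} = 43041 - - \frac{1}{4} = 43041 + \frac{1}{4} = \frac{172165}{4}$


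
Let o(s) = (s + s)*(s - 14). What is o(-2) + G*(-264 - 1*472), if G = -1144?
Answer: 842048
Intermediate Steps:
o(s) = 2*s*(-14 + s) (o(s) = (2*s)*(-14 + s) = 2*s*(-14 + s))
o(-2) + G*(-264 - 1*472) = 2*(-2)*(-14 - 2) - 1144*(-264 - 1*472) = 2*(-2)*(-16) - 1144*(-264 - 472) = 64 - 1144*(-736) = 64 + 841984 = 842048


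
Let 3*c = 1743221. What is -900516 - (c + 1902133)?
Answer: -10151168/3 ≈ -3.3837e+6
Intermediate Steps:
c = 1743221/3 (c = (⅓)*1743221 = 1743221/3 ≈ 5.8107e+5)
-900516 - (c + 1902133) = -900516 - (1743221/3 + 1902133) = -900516 - 1*7449620/3 = -900516 - 7449620/3 = -10151168/3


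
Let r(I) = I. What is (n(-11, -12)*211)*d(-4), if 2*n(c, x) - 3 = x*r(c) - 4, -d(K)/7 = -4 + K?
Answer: 773948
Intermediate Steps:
d(K) = 28 - 7*K (d(K) = -7*(-4 + K) = 28 - 7*K)
n(c, x) = -1/2 + c*x/2 (n(c, x) = 3/2 + (x*c - 4)/2 = 3/2 + (c*x - 4)/2 = 3/2 + (-4 + c*x)/2 = 3/2 + (-2 + c*x/2) = -1/2 + c*x/2)
(n(-11, -12)*211)*d(-4) = ((-1/2 + (1/2)*(-11)*(-12))*211)*(28 - 7*(-4)) = ((-1/2 + 66)*211)*(28 + 28) = ((131/2)*211)*56 = (27641/2)*56 = 773948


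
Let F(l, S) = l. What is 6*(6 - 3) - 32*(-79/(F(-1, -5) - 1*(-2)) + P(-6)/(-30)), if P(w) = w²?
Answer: 12922/5 ≈ 2584.4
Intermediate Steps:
6*(6 - 3) - 32*(-79/(F(-1, -5) - 1*(-2)) + P(-6)/(-30)) = 6*(6 - 3) - 32*(-79/(-1 - 1*(-2)) + (-6)²/(-30)) = 6*3 - 32*(-79/(-1 + 2) + 36*(-1/30)) = 18 - 32*(-79/1 - 6/5) = 18 - 32*(-79*1 - 6/5) = 18 - 32*(-79 - 6/5) = 18 - 32*(-401/5) = 18 + 12832/5 = 12922/5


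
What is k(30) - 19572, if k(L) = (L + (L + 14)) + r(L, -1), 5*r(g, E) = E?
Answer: -97491/5 ≈ -19498.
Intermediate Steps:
r(g, E) = E/5
k(L) = 69/5 + 2*L (k(L) = (L + (L + 14)) + (1/5)*(-1) = (L + (14 + L)) - 1/5 = (14 + 2*L) - 1/5 = 69/5 + 2*L)
k(30) - 19572 = (69/5 + 2*30) - 19572 = (69/5 + 60) - 19572 = 369/5 - 19572 = -97491/5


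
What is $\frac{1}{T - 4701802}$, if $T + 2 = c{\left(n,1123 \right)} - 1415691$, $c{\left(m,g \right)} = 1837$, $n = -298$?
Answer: $- \frac{1}{6115658} \approx -1.6351 \cdot 10^{-7}$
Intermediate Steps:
$T = -1413856$ ($T = -2 + \left(1837 - 1415691\right) = -2 - 1413854 = -1413856$)
$\frac{1}{T - 4701802} = \frac{1}{-1413856 - 4701802} = \frac{1}{-6115658} = - \frac{1}{6115658}$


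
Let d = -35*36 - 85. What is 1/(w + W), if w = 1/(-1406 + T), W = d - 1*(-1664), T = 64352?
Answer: 62946/20079775 ≈ 0.0031348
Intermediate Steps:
d = -1345 (d = -1260 - 85 = -1345)
W = 319 (W = -1345 - 1*(-1664) = -1345 + 1664 = 319)
w = 1/62946 (w = 1/(-1406 + 64352) = 1/62946 ≈ 1.5887e-5)
1/(w + W) = 1/(1/62946 + 319) = 1/(20079775/62946) = 62946/20079775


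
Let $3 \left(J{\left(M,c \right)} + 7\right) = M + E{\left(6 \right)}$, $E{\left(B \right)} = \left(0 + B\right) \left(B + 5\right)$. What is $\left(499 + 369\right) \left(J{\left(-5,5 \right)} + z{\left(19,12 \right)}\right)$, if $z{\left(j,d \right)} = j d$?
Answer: $\frac{628432}{3} \approx 2.0948 \cdot 10^{5}$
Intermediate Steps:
$E{\left(B \right)} = B \left(5 + B\right)$
$z{\left(j,d \right)} = d j$
$J{\left(M,c \right)} = 15 + \frac{M}{3}$ ($J{\left(M,c \right)} = -7 + \frac{M + 6 \left(5 + 6\right)}{3} = -7 + \frac{M + 6 \cdot 11}{3} = -7 + \frac{M + 66}{3} = -7 + \frac{66 + M}{3} = -7 + \left(22 + \frac{M}{3}\right) = 15 + \frac{M}{3}$)
$\left(499 + 369\right) \left(J{\left(-5,5 \right)} + z{\left(19,12 \right)}\right) = \left(499 + 369\right) \left(\left(15 + \frac{1}{3} \left(-5\right)\right) + 12 \cdot 19\right) = 868 \left(\left(15 - \frac{5}{3}\right) + 228\right) = 868 \left(\frac{40}{3} + 228\right) = 868 \cdot \frac{724}{3} = \frac{628432}{3}$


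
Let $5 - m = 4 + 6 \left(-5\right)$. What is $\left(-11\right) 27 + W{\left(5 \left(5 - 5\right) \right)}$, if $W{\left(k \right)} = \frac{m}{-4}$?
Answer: $- \frac{1219}{4} \approx -304.75$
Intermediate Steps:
$m = 31$ ($m = 5 - \left(4 + 6 \left(-5\right)\right) = 5 - \left(4 - 30\right) = 5 - -26 = 5 + 26 = 31$)
$W{\left(k \right)} = - \frac{31}{4}$ ($W{\left(k \right)} = \frac{31}{-4} = 31 \left(- \frac{1}{4}\right) = - \frac{31}{4}$)
$\left(-11\right) 27 + W{\left(5 \left(5 - 5\right) \right)} = \left(-11\right) 27 - \frac{31}{4} = -297 - \frac{31}{4} = - \frac{1219}{4}$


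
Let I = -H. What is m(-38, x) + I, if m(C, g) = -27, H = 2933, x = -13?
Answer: -2960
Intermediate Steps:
I = -2933 (I = -1*2933 = -2933)
m(-38, x) + I = -27 - 2933 = -2960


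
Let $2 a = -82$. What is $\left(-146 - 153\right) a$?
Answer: $12259$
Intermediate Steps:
$a = -41$ ($a = \frac{1}{2} \left(-82\right) = -41$)
$\left(-146 - 153\right) a = \left(-146 - 153\right) \left(-41\right) = \left(-299\right) \left(-41\right) = 12259$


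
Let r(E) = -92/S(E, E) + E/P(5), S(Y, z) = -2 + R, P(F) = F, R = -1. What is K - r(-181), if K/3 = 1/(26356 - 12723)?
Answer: 1131584/204495 ≈ 5.5336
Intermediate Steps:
S(Y, z) = -3 (S(Y, z) = -2 - 1 = -3)
K = 3/13633 (K = 3/(26356 - 12723) = 3/13633 ≈ 0.00022005)
r(E) = 92/3 + E/5 (r(E) = -92/(-3) + E/5 = -92*(-1/3) + E*(1/5) = 92/3 + E/5)
K - r(-181) = 3/13633 - (92/3 + (1/5)*(-181)) = 3/13633 - (92/3 - 181/5) = 3/13633 - 1*(-83/15) = 3/13633 + 83/15 = 1131584/204495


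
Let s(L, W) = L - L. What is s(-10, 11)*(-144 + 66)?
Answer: 0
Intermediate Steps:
s(L, W) = 0
s(-10, 11)*(-144 + 66) = 0*(-144 + 66) = 0*(-78) = 0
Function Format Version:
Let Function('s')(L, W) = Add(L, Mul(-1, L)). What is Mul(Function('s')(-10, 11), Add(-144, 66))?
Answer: 0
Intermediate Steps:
Function('s')(L, W) = 0
Mul(Function('s')(-10, 11), Add(-144, 66)) = Mul(0, Add(-144, 66)) = Mul(0, -78) = 0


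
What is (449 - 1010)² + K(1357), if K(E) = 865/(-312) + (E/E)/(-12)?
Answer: 32730687/104 ≈ 3.1472e+5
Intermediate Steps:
K(E) = -297/104 (K(E) = 865*(-1/312) + 1*(-1/12) = -865/312 - 1/12 = -297/104)
(449 - 1010)² + K(1357) = (449 - 1010)² - 297/104 = (-561)² - 297/104 = 314721 - 297/104 = 32730687/104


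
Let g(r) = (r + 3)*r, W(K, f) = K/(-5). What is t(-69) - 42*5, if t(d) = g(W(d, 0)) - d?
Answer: 2271/25 ≈ 90.840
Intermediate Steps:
W(K, f) = -K/5 (W(K, f) = K*(-⅕) = -K/5)
g(r) = r*(3 + r) (g(r) = (3 + r)*r = r*(3 + r))
t(d) = -d - d*(3 - d/5)/5 (t(d) = (-d/5)*(3 - d/5) - d = -d*(3 - d/5)/5 - d = -d - d*(3 - d/5)/5)
t(-69) - 42*5 = (1/25)*(-69)*(-40 - 69) - 42*5 = (1/25)*(-69)*(-109) - 1*210 = 7521/25 - 210 = 2271/25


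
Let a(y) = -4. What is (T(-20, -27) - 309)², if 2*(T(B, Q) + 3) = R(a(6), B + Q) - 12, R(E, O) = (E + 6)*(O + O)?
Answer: 169744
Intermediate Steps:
R(E, O) = 2*O*(6 + E) (R(E, O) = (6 + E)*(2*O) = 2*O*(6 + E))
T(B, Q) = -9 + 2*B + 2*Q (T(B, Q) = -3 + (2*(B + Q)*(6 - 4) - 12)/2 = -3 + (2*(B + Q)*2 - 12)/2 = -3 + ((4*B + 4*Q) - 12)/2 = -3 + (-12 + 4*B + 4*Q)/2 = -3 + (-6 + 2*B + 2*Q) = -9 + 2*B + 2*Q)
(T(-20, -27) - 309)² = ((-9 + 2*(-20) + 2*(-27)) - 309)² = ((-9 - 40 - 54) - 309)² = (-103 - 309)² = (-412)² = 169744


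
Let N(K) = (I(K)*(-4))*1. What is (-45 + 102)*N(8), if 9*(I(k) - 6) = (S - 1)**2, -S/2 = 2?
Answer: -6004/3 ≈ -2001.3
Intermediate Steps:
S = -4 (S = -2*2 = -4)
I(k) = 79/9 (I(k) = 6 + (-4 - 1)**2/9 = 6 + (1/9)*(-5)**2 = 6 + (1/9)*25 = 6 + 25/9 = 79/9)
N(K) = -316/9 (N(K) = ((79/9)*(-4))*1 = -316/9*1 = -316/9)
(-45 + 102)*N(8) = (-45 + 102)*(-316/9) = 57*(-316/9) = -6004/3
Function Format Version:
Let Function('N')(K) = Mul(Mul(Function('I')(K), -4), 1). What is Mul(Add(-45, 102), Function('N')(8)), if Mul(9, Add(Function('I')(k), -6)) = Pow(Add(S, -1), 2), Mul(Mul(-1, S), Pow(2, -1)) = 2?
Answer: Rational(-6004, 3) ≈ -2001.3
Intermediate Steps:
S = -4 (S = Mul(-2, 2) = -4)
Function('I')(k) = Rational(79, 9) (Function('I')(k) = Add(6, Mul(Rational(1, 9), Pow(Add(-4, -1), 2))) = Add(6, Mul(Rational(1, 9), Pow(-5, 2))) = Add(6, Mul(Rational(1, 9), 25)) = Add(6, Rational(25, 9)) = Rational(79, 9))
Function('N')(K) = Rational(-316, 9) (Function('N')(K) = Mul(Mul(Rational(79, 9), -4), 1) = Mul(Rational(-316, 9), 1) = Rational(-316, 9))
Mul(Add(-45, 102), Function('N')(8)) = Mul(Add(-45, 102), Rational(-316, 9)) = Mul(57, Rational(-316, 9)) = Rational(-6004, 3)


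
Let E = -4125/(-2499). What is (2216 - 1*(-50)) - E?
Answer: 1886203/833 ≈ 2264.3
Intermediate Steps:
E = 1375/833 (E = -4125*(-1/2499) = 1375/833 ≈ 1.6507)
(2216 - 1*(-50)) - E = (2216 - 1*(-50)) - 1*1375/833 = (2216 + 50) - 1375/833 = 2266 - 1375/833 = 1886203/833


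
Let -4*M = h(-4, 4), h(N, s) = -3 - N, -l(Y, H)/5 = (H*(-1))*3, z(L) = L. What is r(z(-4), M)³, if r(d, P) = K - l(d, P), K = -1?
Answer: 1331/64 ≈ 20.797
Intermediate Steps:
l(Y, H) = 15*H (l(Y, H) = -5*H*(-1)*3 = -5*(-H)*3 = -(-15)*H = 15*H)
M = -¼ (M = -(-3 - 1*(-4))/4 = -(-3 + 4)/4 = -¼*1 = -¼ ≈ -0.25000)
r(d, P) = -1 - 15*P
r(z(-4), M)³ = (-1 - 15*(-¼))³ = (-1 + 15/4)³ = (11/4)³ = 1331/64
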